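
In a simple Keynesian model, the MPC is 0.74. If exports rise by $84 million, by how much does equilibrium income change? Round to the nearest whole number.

ΔY ≈ 323

The multiplier is 1/(1 − MPC) = 1/0.26.
ΔY = 84/0.26 = 323.08 ≈ 323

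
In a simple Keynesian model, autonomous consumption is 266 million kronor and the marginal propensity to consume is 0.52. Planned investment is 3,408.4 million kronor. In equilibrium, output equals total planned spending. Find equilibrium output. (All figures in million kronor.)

Y = C + I = 266 + 0.52Y + 3408.4
Y − 0.52Y = 3674.4
0.48Y = 3674.4, so Y = 3674.4/0.48 = 7655

Y = 7655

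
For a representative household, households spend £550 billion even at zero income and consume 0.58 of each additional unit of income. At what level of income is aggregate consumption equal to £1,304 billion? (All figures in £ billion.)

Y = 1300

550 + 0.58Y = 1304
0.58Y = 754, so Y = 754/0.58 = 1300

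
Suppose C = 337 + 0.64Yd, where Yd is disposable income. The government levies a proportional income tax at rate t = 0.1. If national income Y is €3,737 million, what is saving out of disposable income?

Yd = (1 − 0.1)(3737) = 0.9(3737) = 3363.3
C = 337 + 0.64(3363.3) = 337 + 2152.512 = 2489.512
S = Yd − C = 3363.3 − 2489.512 = 873.788

S = 873.788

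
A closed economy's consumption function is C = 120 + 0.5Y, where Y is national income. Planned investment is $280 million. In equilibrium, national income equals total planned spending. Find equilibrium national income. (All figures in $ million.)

Y = 800

Y = C + I = 120 + 0.5Y + 280
Y − 0.5Y = 400
0.5Y = 400, so Y = 400/0.5 = 800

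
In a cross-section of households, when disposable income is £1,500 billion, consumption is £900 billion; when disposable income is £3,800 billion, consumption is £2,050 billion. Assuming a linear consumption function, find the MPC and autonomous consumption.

MPC = 0.5; a = 150

MPC = ΔC/ΔY = (2050 − 900)/(3800 − 1500) = 1150/2300 = 0.5
a = C − MPC·Y = 900 − 0.5(1500) = 900 − 750 = 150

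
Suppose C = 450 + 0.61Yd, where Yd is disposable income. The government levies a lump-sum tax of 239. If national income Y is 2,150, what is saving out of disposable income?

Yd = Y − T = 2150 − 239 = 1911
C = 450 + 0.61(1911) = 450 + 1165.71 = 1615.71
S = Yd − C = 1911 − 1615.71 = 295.29

S = 295.29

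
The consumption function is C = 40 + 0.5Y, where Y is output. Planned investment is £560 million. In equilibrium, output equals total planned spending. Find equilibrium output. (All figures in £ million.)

Y = C + I = 40 + 0.5Y + 560
Y − 0.5Y = 600
0.5Y = 600, so Y = 600/0.5 = 1200

Y = 1200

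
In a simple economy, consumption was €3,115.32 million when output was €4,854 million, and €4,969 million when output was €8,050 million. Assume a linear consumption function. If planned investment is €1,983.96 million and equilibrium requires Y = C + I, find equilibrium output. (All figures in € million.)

MPC = (4969 − 3115.32)/(8050 − 4854) = 1853.68/3196 = 0.58
a = 3115.32 − 0.58(4854) = 300
Equilibrium: Y = 300 + 0.58Y + 1983.96
0.42Y = 2283.96, so Y = 2283.96/0.42 = 5438

Y = 5438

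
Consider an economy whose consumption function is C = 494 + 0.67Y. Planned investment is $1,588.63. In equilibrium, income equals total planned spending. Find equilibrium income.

Y = C + I = 494 + 0.67Y + 1588.63
Y − 0.67Y = 2082.63
0.33Y = 2082.63, so Y = 2082.63/0.33 = 6311

Y = 6311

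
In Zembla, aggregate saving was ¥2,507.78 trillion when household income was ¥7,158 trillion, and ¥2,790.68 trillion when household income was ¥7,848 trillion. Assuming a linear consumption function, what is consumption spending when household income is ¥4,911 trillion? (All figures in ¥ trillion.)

C = 3324.49

MPS = ΔS/ΔY = (2790.68 − 2507.78)/(7848 − 7158) = 282.9/690 = 0.41
MPC = 1 − MPS = 0.59
Autonomous saving = 2507.78 − 0.41(7158) = -427, so a = 427
C = 427 + 0.59(4911) = 427 + 2897.49 = 3324.49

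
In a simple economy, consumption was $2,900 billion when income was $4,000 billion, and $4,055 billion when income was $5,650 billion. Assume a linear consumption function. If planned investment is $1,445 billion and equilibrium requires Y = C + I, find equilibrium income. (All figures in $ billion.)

Y = 5150

MPC = (4055 − 2900)/(5650 − 4000) = 1155/1650 = 0.7
a = 2900 − 0.7(4000) = 100
Equilibrium: Y = 100 + 0.7Y + 1445
0.3Y = 1545, so Y = 1545/0.3 = 5150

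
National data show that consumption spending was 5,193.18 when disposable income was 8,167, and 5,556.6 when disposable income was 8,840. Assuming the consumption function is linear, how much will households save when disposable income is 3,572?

S = 860.12

MPC = (5556.6 − 5193.18)/(8840 − 8167) = 363.42/673 = 0.54
a = 5193.18 − 0.54(8167) = 5193.18 − 4410.18 = 783
C = 783 + 0.54(3572) = 2711.88
S = 3572 − 2711.88 = 860.12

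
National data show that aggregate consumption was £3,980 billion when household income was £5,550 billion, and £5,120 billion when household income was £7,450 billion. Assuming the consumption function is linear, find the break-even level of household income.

MPC = (5120 − 3980)/(7450 − 5550) = 1140/1900 = 0.6
a = 3980 − 0.6(5550) = 3980 − 3330 = 650
Break-even: Y = a/(1−MPC) = 650/0.4 = 1625

Y = 1625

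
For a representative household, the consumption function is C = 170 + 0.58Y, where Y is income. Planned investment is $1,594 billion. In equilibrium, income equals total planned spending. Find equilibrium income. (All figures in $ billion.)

Y = C + I = 170 + 0.58Y + 1594
Y − 0.58Y = 1764
0.42Y = 1764, so Y = 1764/0.42 = 4200

Y = 4200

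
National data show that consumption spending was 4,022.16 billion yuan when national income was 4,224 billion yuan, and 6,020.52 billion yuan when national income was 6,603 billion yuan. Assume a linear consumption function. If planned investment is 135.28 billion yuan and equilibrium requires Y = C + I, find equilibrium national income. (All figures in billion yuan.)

Y = 3808

MPC = (6020.52 − 4022.16)/(6603 − 4224) = 1998.36/2379 = 0.84
a = 4022.16 − 0.84(4224) = 474
Equilibrium: Y = 474 + 0.84Y + 135.28
0.16Y = 609.28, so Y = 609.28/0.16 = 3808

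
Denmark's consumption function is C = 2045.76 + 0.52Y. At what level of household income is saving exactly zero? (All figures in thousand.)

Y = 4262

At break-even, C = Y: 2045.76 + 0.52Y = Y
0.48Y = 2045.76, so Y = 2045.76/0.48 = 4262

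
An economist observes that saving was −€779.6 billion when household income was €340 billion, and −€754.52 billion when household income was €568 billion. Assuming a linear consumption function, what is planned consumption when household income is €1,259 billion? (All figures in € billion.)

MPS = ΔS/ΔY = (-754.52 − (-779.6))/(568 − 340) = 25.08/228 = 0.11
MPC = 1 − MPS = 0.89
Autonomous saving = -779.6 − 0.11(340) = -817, so a = 817
C = 817 + 0.89(1259) = 817 + 1120.51 = 1937.51

C = 1937.51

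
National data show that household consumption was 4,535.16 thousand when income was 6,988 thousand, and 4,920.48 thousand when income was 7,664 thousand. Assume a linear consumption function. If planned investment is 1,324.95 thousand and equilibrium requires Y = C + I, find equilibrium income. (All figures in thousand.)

Y = 4365

MPC = (4920.48 − 4535.16)/(7664 − 6988) = 385.32/676 = 0.57
a = 4535.16 − 0.57(6988) = 552
Equilibrium: Y = 552 + 0.57Y + 1324.95
0.43Y = 1876.95, so Y = 1876.95/0.43 = 4365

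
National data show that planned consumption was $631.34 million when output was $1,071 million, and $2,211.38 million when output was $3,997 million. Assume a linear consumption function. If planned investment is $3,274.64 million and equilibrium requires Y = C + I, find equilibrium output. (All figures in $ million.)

MPC = (2211.38 − 631.34)/(3997 − 1071) = 1580.04/2926 = 0.54
a = 631.34 − 0.54(1071) = 53
Equilibrium: Y = 53 + 0.54Y + 3274.64
0.46Y = 3327.64, so Y = 3327.64/0.46 = 7234

Y = 7234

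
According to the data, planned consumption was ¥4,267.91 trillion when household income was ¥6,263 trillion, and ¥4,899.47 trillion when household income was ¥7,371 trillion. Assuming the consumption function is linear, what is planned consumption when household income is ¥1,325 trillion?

C = 1453.25

MPC = (4899.47 − 4267.91)/(7371 − 6263) = 631.56/1108 = 0.57
a = 4267.91 − 0.57(6263) = 4267.91 − 3569.91 = 698
C = 698 + 0.57(1325) = 698 + 755.25 = 1453.25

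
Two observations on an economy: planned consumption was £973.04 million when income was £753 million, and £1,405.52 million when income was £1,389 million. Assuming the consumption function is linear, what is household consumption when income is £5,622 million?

C = 4283.96

MPC = (1405.52 − 973.04)/(1389 − 753) = 432.48/636 = 0.68
a = 973.04 − 0.68(753) = 973.04 − 512.04 = 461
C = 461 + 0.68(5622) = 461 + 3822.96 = 4283.96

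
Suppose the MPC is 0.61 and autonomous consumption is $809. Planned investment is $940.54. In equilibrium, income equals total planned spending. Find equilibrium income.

Y = C + I = 809 + 0.61Y + 940.54
Y − 0.61Y = 1749.54
0.39Y = 1749.54, so Y = 1749.54/0.39 = 4486

Y = 4486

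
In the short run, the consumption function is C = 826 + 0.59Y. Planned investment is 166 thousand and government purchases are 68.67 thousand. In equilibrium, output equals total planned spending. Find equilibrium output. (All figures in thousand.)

Y = C + I + G = 826 + 0.59Y + 166 + 68.67
Y − 0.59Y = 1060.67
0.41Y = 1060.67, so Y = 1060.67/0.41 = 2587

Y = 2587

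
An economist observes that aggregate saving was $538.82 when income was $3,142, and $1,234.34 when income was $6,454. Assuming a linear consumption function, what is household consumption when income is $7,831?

MPS = ΔS/ΔY = (1234.34 − 538.82)/(6454 − 3142) = 695.52/3312 = 0.21
MPC = 1 − MPS = 0.79
Autonomous saving = 538.82 − 0.21(3142) = -121, so a = 121
C = 121 + 0.79(7831) = 121 + 6186.49 = 6307.49

C = 6307.49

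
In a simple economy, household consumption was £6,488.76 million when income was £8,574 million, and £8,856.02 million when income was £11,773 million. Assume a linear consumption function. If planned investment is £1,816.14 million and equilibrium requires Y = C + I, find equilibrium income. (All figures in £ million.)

MPC = (8856.02 − 6488.76)/(11773 − 8574) = 2367.26/3199 = 0.74
a = 6488.76 − 0.74(8574) = 144
Equilibrium: Y = 144 + 0.74Y + 1816.14
0.26Y = 1960.14, so Y = 1960.14/0.26 = 7539

Y = 7539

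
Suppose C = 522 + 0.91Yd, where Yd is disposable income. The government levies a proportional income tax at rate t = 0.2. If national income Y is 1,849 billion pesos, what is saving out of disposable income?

Yd = (1 − 0.2)(1849) = 0.8(1849) = 1479.2
C = 522 + 0.91(1479.2) = 522 + 1346.072 = 1868.072
S = Yd − C = 1479.2 − 1868.072 = -388.872

S = -388.872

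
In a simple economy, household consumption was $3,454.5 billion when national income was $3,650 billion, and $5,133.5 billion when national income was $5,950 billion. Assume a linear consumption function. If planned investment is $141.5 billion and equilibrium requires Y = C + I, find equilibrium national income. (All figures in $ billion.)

MPC = (5133.5 − 3454.5)/(5950 − 3650) = 1679/2300 = 0.73
a = 3454.5 − 0.73(3650) = 790
Equilibrium: Y = 790 + 0.73Y + 141.5
0.27Y = 931.5, so Y = 931.5/0.27 = 3450

Y = 3450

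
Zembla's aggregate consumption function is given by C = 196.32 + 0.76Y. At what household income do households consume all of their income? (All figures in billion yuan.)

At break-even, C = Y: 196.32 + 0.76Y = Y
0.24Y = 196.32, so Y = 196.32/0.24 = 818

Y = 818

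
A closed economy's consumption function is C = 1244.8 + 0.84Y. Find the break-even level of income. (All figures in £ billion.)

At break-even, C = Y: 1244.8 + 0.84Y = Y
0.16Y = 1244.8, so Y = 1244.8/0.16 = 7780

Y = 7780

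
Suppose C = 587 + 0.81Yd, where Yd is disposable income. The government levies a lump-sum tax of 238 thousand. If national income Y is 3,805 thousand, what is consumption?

C = 3476.27

Yd = Y − T = 3805 − 238 = 3567
C = 587 + 0.81(3567) = 587 + 2889.27 = 3476.27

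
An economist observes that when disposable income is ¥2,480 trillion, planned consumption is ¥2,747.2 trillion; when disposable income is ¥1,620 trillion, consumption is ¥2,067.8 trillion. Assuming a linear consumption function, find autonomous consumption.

MPC = ΔC/ΔY = (2747.2 − 2067.8)/(2480 − 1620) = 679.4/860 = 0.79
a = C − MPC·Y = 2067.8 − 0.79(1620) = 2067.8 − 1279.8 = 788

a = 788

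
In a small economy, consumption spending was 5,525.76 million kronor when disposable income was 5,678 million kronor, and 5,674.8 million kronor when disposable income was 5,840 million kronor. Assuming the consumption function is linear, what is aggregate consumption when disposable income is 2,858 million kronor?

C = 2931.36

MPC = (5674.8 − 5525.76)/(5840 − 5678) = 149.04/162 = 0.92
a = 5525.76 − 0.92(5678) = 5525.76 − 5223.76 = 302
C = 302 + 0.92(2858) = 302 + 2629.36 = 2931.36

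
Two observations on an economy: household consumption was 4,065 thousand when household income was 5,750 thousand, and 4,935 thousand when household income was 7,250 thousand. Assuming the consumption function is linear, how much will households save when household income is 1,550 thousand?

MPC = (4935 − 4065)/(7250 − 5750) = 870/1500 = 0.58
a = 4065 − 0.58(5750) = 4065 − 3335 = 730
C = 730 + 0.58(1550) = 1629
S = 1550 − 1629 = -79

S = -79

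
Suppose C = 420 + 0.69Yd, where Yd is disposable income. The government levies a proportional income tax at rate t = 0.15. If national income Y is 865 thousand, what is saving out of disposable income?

Yd = (1 − 0.15)(865) = 0.85(865) = 735.25
C = 420 + 0.69(735.25) = 420 + 507.3225 = 927.3225
S = Yd − C = 735.25 − 927.3225 = -192.0725

S = -192.0725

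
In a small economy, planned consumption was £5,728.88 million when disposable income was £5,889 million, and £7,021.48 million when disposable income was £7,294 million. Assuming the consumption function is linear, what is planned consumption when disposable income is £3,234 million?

MPC = (7021.48 − 5728.88)/(7294 − 5889) = 1292.6/1405 = 0.92
a = 5728.88 − 0.92(5889) = 5728.88 − 5417.88 = 311
C = 311 + 0.92(3234) = 311 + 2975.28 = 3286.28

C = 3286.28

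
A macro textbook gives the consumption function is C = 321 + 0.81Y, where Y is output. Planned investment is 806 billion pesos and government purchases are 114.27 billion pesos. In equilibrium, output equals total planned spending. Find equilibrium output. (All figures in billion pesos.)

Y = 6533

Y = C + I + G = 321 + 0.81Y + 806 + 114.27
Y − 0.81Y = 1241.27
0.19Y = 1241.27, so Y = 1241.27/0.19 = 6533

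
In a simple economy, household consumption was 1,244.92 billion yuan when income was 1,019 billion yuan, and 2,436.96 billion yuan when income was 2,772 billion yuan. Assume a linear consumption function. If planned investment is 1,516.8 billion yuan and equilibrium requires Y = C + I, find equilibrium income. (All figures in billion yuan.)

MPC = (2436.96 − 1244.92)/(2772 − 1019) = 1192.04/1753 = 0.68
a = 1244.92 − 0.68(1019) = 552
Equilibrium: Y = 552 + 0.68Y + 1516.8
0.32Y = 2068.8, so Y = 2068.8/0.32 = 6465

Y = 6465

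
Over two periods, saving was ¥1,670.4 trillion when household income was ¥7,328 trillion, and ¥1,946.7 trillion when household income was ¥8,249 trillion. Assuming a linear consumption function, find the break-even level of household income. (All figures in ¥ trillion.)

Y = 1760

MPS = ΔS/ΔY = (1946.7 − 1670.4)/(8249 − 7328) = 276.3/921 = 0.3
MPC = 1 − MPS = 0.7
From S(7328) = 1670.4: −a + 0.3(7328) = 1670.4, so a = 2198.4 − 1670.4 = 528
Break-even (S = 0): Y = a/MPS = 528/0.3 = 1760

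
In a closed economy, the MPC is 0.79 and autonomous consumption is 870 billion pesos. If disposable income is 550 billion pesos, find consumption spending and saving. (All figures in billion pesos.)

C = 1304.5; S = -754.5

C = 870 + 0.79(550) = 870 + 434.5 = 1304.5
S = Y − C = 550 − 1304.5 = -754.5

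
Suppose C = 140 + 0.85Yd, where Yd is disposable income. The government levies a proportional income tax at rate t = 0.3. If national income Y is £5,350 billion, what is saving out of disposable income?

S = 421.75

Yd = (1 − 0.3)(5350) = 0.7(5350) = 3745
C = 140 + 0.85(3745) = 140 + 3183.25 = 3323.25
S = Yd − C = 3745 − 3323.25 = 421.75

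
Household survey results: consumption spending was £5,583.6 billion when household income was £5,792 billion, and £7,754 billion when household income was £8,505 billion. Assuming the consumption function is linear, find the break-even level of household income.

MPC = (7754 − 5583.6)/(8505 − 5792) = 2170.4/2713 = 0.8
a = 5583.6 − 0.8(5792) = 5583.6 − 4633.6 = 950
Break-even: Y = a/(1−MPC) = 950/0.2 = 4750

Y = 4750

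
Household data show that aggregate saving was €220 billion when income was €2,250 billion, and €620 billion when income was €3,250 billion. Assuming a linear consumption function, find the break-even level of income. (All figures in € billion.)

Y = 1700

MPS = ΔS/ΔY = (620 − 220)/(3250 − 2250) = 400/1000 = 0.4
MPC = 1 − MPS = 0.6
From S(2250) = 220: −a + 0.4(2250) = 220, so a = 900 − 220 = 680
Break-even (S = 0): Y = a/MPS = 680/0.4 = 1700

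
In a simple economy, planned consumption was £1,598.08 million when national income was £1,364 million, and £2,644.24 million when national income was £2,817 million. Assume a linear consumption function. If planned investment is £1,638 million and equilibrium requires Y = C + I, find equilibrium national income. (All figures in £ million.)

MPC = (2644.24 − 1598.08)/(2817 − 1364) = 1046.16/1453 = 0.72
a = 1598.08 − 0.72(1364) = 616
Equilibrium: Y = 616 + 0.72Y + 1638
0.28Y = 2254, so Y = 2254/0.28 = 8050

Y = 8050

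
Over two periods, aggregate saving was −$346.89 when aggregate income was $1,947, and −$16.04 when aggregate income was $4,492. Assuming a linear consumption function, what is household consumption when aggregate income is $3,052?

MPS = ΔS/ΔY = (-16.04 − (-346.89))/(4492 − 1947) = 330.85/2545 = 0.13
MPC = 1 − MPS = 0.87
Autonomous saving = -346.89 − 0.13(1947) = -600, so a = 600
C = 600 + 0.87(3052) = 600 + 2655.24 = 3255.24

C = 3255.24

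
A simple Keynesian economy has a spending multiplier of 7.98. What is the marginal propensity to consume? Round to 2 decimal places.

MPC = 0.87

k = 1/(1 − MPC), so 1 − MPC = 1/k = 1/7.98 = 0.1253
MPC = 1 − 0.1253 = 0.87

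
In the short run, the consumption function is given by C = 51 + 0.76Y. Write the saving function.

S = Y − C = Y − (51 + 0.76Y) = -51 + (1 − 0.76)Y

S = -51 + 0.24Y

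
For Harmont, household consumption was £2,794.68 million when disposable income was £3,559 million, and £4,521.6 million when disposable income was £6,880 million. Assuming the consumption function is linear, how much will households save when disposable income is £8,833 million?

MPC = (4521.6 − 2794.68)/(6880 − 3559) = 1726.92/3321 = 0.52
a = 2794.68 − 0.52(3559) = 2794.68 − 1850.68 = 944
C = 944 + 0.52(8833) = 5537.16
S = 8833 − 5537.16 = 3295.84

S = 3295.84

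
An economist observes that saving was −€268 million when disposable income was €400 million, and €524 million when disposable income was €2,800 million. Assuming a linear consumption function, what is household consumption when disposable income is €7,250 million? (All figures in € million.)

MPS = ΔS/ΔY = (524 − (-268))/(2800 − 400) = 792/2400 = 0.33
MPC = 1 − MPS = 0.67
Autonomous saving = -268 − 0.33(400) = -400, so a = 400
C = 400 + 0.67(7250) = 400 + 4857.5 = 5257.5

C = 5257.5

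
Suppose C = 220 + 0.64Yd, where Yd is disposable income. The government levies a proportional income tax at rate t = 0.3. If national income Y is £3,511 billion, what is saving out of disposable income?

S = 664.772

Yd = (1 − 0.3)(3511) = 0.7(3511) = 2457.7
C = 220 + 0.64(2457.7) = 220 + 1572.928 = 1792.928
S = Yd − C = 2457.7 − 1792.928 = 664.772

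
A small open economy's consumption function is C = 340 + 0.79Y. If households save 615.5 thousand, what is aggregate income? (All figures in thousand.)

S = Y − C = -340 + 0.21Y
-340 + 0.21Y = 615.5, so 0.21Y = 955.5 and Y = 4550

Y = 4550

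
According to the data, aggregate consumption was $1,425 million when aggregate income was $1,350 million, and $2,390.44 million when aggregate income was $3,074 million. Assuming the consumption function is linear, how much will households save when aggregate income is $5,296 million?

MPC = (2390.44 − 1425)/(3074 − 1350) = 965.44/1724 = 0.56
a = 1425 − 0.56(1350) = 1425 − 756 = 669
C = 669 + 0.56(5296) = 3634.76
S = 5296 − 3634.76 = 1661.24

S = 1661.24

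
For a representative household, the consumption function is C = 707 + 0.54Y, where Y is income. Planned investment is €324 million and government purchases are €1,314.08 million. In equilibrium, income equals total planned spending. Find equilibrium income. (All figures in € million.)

Y = C + I + G = 707 + 0.54Y + 324 + 1314.08
Y − 0.54Y = 2345.08
0.46Y = 2345.08, so Y = 2345.08/0.46 = 5098

Y = 5098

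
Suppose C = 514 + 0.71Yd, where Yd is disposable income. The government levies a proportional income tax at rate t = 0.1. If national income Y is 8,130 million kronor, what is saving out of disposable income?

S = 1607.93

Yd = (1 − 0.1)(8130) = 0.9(8130) = 7317
C = 514 + 0.71(7317) = 514 + 5195.07 = 5709.07
S = Yd − C = 7317 − 5709.07 = 1607.93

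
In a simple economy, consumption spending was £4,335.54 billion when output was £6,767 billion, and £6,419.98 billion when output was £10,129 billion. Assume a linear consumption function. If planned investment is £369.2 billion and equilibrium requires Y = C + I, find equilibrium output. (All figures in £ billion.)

MPC = (6419.98 − 4335.54)/(10129 − 6767) = 2084.44/3362 = 0.62
a = 4335.54 − 0.62(6767) = 140
Equilibrium: Y = 140 + 0.62Y + 369.2
0.38Y = 509.2, so Y = 509.2/0.38 = 1340

Y = 1340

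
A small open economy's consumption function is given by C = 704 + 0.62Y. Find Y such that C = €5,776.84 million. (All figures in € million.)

Y = 8182

704 + 0.62Y = 5776.84
0.62Y = 5072.84, so Y = 5072.84/0.62 = 8182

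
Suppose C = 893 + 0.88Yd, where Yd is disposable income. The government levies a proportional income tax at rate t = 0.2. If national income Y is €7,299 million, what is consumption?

C = 6031.496

Yd = (1 − 0.2)(7299) = 0.8(7299) = 5839.2
C = 893 + 0.88(5839.2) = 893 + 5138.496 = 6031.496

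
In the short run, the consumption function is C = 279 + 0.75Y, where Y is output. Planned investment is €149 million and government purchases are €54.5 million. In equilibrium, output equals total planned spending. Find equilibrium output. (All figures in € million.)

Y = 1930

Y = C + I + G = 279 + 0.75Y + 149 + 54.5
Y − 0.75Y = 482.5
0.25Y = 482.5, so Y = 482.5/0.25 = 1930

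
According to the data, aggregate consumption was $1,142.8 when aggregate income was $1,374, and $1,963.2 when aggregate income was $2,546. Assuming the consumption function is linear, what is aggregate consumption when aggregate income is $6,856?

C = 4980.2

MPC = (1963.2 − 1142.8)/(2546 − 1374) = 820.4/1172 = 0.7
a = 1142.8 − 0.7(1374) = 1142.8 − 961.8 = 181
C = 181 + 0.7(6856) = 181 + 4799.2 = 4980.2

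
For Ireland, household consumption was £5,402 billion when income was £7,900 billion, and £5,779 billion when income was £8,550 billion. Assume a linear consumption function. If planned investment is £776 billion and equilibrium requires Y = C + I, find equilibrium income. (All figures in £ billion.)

MPC = (5779 − 5402)/(8550 − 7900) = 377/650 = 0.58
a = 5402 − 0.58(7900) = 820
Equilibrium: Y = 820 + 0.58Y + 776
0.42Y = 1596, so Y = 1596/0.42 = 3800

Y = 3800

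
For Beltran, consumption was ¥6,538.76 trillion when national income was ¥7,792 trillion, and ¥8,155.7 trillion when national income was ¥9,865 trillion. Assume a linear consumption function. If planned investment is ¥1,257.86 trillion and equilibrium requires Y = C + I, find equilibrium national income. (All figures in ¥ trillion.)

MPC = (8155.7 − 6538.76)/(9865 − 7792) = 1616.94/2073 = 0.78
a = 6538.76 − 0.78(7792) = 461
Equilibrium: Y = 461 + 0.78Y + 1257.86
0.22Y = 1718.86, so Y = 1718.86/0.22 = 7813

Y = 7813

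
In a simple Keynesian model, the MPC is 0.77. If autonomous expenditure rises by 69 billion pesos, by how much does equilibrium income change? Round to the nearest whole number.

The multiplier is 1/(1 − MPC) = 1/0.23.
ΔY = 69/0.23 = 300.00 ≈ 300

ΔY ≈ 300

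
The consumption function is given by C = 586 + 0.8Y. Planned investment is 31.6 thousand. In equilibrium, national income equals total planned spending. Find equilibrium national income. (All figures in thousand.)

Y = C + I = 586 + 0.8Y + 31.6
Y − 0.8Y = 617.6
0.2Y = 617.6, so Y = 617.6/0.2 = 3088

Y = 3088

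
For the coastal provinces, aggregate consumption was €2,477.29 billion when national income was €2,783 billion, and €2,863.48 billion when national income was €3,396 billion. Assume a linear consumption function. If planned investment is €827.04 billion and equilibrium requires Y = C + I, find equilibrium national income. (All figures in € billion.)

MPC = (2863.48 − 2477.29)/(3396 − 2783) = 386.19/613 = 0.63
a = 2477.29 − 0.63(2783) = 724
Equilibrium: Y = 724 + 0.63Y + 827.04
0.37Y = 1551.04, so Y = 1551.04/0.37 = 4192

Y = 4192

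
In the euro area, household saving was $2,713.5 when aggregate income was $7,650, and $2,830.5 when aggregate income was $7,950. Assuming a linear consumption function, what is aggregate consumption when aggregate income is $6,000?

MPS = ΔS/ΔY = (2830.5 − 2713.5)/(7950 − 7650) = 117/300 = 0.39
MPC = 1 − MPS = 0.61
Autonomous saving = 2713.5 − 0.39(7650) = -270, so a = 270
C = 270 + 0.61(6000) = 270 + 3660 = 3930

C = 3930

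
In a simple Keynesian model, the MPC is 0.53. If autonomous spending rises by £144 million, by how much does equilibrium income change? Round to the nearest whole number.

ΔY ≈ 306

The multiplier is 1/(1 − MPC) = 1/0.47.
ΔY = 144/0.47 = 306.38 ≈ 306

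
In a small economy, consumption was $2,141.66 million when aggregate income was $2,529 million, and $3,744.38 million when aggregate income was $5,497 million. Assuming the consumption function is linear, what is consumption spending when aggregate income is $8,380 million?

C = 5301.2

MPC = (3744.38 − 2141.66)/(5497 − 2529) = 1602.72/2968 = 0.54
a = 2141.66 − 0.54(2529) = 2141.66 − 1365.66 = 776
C = 776 + 0.54(8380) = 776 + 4525.2 = 5301.2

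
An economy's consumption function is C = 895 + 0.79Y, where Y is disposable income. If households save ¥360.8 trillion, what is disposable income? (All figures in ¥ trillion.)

Y = 5980

S = Y − C = -895 + 0.21Y
-895 + 0.21Y = 360.8, so 0.21Y = 1255.8 and Y = 5980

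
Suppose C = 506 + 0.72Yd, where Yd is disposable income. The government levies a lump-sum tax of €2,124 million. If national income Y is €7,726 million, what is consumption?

C = 4539.44

Yd = Y − T = 7726 − 2124 = 5602
C = 506 + 0.72(5602) = 506 + 4033.44 = 4539.44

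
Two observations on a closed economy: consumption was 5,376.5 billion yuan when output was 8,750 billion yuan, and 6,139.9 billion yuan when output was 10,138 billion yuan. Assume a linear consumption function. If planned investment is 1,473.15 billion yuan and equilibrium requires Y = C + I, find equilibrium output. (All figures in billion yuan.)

Y = 4527

MPC = (6139.9 − 5376.5)/(10138 − 8750) = 763.4/1388 = 0.55
a = 5376.5 − 0.55(8750) = 564
Equilibrium: Y = 564 + 0.55Y + 1473.15
0.45Y = 2037.15, so Y = 2037.15/0.45 = 4527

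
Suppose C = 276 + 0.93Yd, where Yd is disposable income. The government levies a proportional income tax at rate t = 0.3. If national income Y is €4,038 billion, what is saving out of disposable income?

Yd = (1 − 0.3)(4038) = 0.7(4038) = 2826.6
C = 276 + 0.93(2826.6) = 276 + 2628.738 = 2904.738
S = Yd − C = 2826.6 − 2904.738 = -78.138

S = -78.138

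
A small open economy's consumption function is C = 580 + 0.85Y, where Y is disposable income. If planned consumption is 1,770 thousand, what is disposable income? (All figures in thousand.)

580 + 0.85Y = 1770
0.85Y = 1190, so Y = 1190/0.85 = 1400

Y = 1400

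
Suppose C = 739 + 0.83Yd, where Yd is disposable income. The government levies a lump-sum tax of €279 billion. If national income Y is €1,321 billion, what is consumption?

Yd = Y − T = 1321 − 279 = 1042
C = 739 + 0.83(1042) = 739 + 864.86 = 1603.86

C = 1603.86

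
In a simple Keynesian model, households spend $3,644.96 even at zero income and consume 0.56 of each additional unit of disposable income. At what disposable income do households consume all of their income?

At break-even, C = Y: 3644.96 + 0.56Y = Y
0.44Y = 3644.96, so Y = 3644.96/0.44 = 8284

Y = 8284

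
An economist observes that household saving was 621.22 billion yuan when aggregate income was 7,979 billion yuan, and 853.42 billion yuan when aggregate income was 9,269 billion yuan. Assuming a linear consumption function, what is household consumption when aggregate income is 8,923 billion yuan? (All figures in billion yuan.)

MPS = ΔS/ΔY = (853.42 − 621.22)/(9269 − 7979) = 232.2/1290 = 0.18
MPC = 1 − MPS = 0.82
Autonomous saving = 621.22 − 0.18(7979) = -815, so a = 815
C = 815 + 0.82(8923) = 815 + 7316.86 = 8131.86

C = 8131.86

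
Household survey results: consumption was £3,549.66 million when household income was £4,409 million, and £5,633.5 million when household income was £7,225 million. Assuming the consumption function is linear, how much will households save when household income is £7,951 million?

MPC = (5633.5 − 3549.66)/(7225 − 4409) = 2083.84/2816 = 0.74
a = 3549.66 − 0.74(4409) = 3549.66 − 3262.66 = 287
C = 287 + 0.74(7951) = 6170.74
S = 7951 − 6170.74 = 1780.26

S = 1780.26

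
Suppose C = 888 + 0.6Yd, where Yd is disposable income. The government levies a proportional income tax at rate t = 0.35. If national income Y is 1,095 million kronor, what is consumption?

Yd = (1 − 0.35)(1095) = 0.65(1095) = 711.75
C = 888 + 0.6(711.75) = 888 + 427.05 = 1315.05

C = 1315.05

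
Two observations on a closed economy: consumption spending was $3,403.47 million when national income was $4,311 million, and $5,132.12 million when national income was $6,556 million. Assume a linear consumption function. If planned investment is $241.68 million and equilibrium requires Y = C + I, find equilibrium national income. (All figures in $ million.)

MPC = (5132.12 − 3403.47)/(6556 − 4311) = 1728.65/2245 = 0.77
a = 3403.47 − 0.77(4311) = 84
Equilibrium: Y = 84 + 0.77Y + 241.68
0.23Y = 325.68, so Y = 325.68/0.23 = 1416

Y = 1416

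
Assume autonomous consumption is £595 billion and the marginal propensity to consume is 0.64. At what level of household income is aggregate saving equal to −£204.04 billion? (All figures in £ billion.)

Y = 1086

S = Y − C = -595 + 0.36Y
-595 + 0.36Y = -204.04, so 0.36Y = 390.96 and Y = 1086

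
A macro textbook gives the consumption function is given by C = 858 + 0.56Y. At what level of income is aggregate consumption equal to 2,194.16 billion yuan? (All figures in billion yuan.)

Y = 2386

858 + 0.56Y = 2194.16
0.56Y = 1336.16, so Y = 1336.16/0.56 = 2386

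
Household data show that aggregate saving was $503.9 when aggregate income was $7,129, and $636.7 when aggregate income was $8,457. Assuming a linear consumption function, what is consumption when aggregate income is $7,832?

MPS = ΔS/ΔY = (636.7 − 503.9)/(8457 − 7129) = 132.8/1328 = 0.1
MPC = 1 − MPS = 0.9
Autonomous saving = 503.9 − 0.1(7129) = -209, so a = 209
C = 209 + 0.9(7832) = 209 + 7048.8 = 7257.8

C = 7257.8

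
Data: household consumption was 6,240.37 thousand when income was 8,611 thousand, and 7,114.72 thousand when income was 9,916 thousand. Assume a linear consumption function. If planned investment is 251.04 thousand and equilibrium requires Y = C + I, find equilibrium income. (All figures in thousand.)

MPC = (7114.72 − 6240.37)/(9916 − 8611) = 874.35/1305 = 0.67
a = 6240.37 − 0.67(8611) = 471
Equilibrium: Y = 471 + 0.67Y + 251.04
0.33Y = 722.04, so Y = 722.04/0.33 = 2188

Y = 2188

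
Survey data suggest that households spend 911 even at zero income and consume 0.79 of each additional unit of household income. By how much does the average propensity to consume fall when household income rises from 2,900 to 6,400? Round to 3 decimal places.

At Y = 2900: C = 911 + 0.79(2900) = 3202, APC = 3202/2900 = 1.1041
At Y = 6400: C = 5967, APC = 5967/6400 = 0.9323
Fall in APC = 1.1041 − 0.9323 = 0.1718 ≈ 0.172

ΔAPC = 0.172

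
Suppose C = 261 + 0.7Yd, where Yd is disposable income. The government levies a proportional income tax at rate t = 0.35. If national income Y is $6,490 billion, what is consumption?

C = 3213.95

Yd = (1 − 0.35)(6490) = 0.65(6490) = 4218.5
C = 261 + 0.7(4218.5) = 261 + 2952.95 = 3213.95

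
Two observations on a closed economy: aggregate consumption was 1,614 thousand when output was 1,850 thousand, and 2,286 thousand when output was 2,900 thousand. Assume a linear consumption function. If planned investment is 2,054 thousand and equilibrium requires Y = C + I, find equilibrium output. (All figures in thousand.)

Y = 6900

MPC = (2286 − 1614)/(2900 − 1850) = 672/1050 = 0.64
a = 1614 − 0.64(1850) = 430
Equilibrium: Y = 430 + 0.64Y + 2054
0.36Y = 2484, so Y = 2484/0.36 = 6900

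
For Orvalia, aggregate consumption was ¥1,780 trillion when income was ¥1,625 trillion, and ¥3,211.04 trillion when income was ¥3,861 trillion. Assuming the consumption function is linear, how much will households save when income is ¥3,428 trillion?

S = 494.08

MPC = (3211.04 − 1780)/(3861 − 1625) = 1431.04/2236 = 0.64
a = 1780 − 0.64(1625) = 1780 − 1040 = 740
C = 740 + 0.64(3428) = 2933.92
S = 3428 − 2933.92 = 494.08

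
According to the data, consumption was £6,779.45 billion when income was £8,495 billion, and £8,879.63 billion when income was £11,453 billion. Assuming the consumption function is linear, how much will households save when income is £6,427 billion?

MPC = (8879.63 − 6779.45)/(11453 − 8495) = 2100.18/2958 = 0.71
a = 6779.45 − 0.71(8495) = 6779.45 − 6031.45 = 748
C = 748 + 0.71(6427) = 5311.17
S = 6427 − 5311.17 = 1115.83

S = 1115.83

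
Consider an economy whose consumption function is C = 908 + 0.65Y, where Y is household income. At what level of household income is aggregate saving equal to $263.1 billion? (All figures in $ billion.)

S = Y − C = -908 + 0.35Y
-908 + 0.35Y = 263.1, so 0.35Y = 1171.1 and Y = 3346

Y = 3346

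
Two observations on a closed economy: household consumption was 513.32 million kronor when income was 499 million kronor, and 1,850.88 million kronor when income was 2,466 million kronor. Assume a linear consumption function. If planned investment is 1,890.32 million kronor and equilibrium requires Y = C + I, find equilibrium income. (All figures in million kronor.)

Y = 6451

MPC = (1850.88 − 513.32)/(2466 − 499) = 1337.56/1967 = 0.68
a = 513.32 − 0.68(499) = 174
Equilibrium: Y = 174 + 0.68Y + 1890.32
0.32Y = 2064.32, so Y = 2064.32/0.32 = 6451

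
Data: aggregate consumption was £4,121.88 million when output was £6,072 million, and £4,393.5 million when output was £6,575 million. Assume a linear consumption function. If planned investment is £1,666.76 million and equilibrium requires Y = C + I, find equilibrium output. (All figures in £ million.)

MPC = (4393.5 − 4121.88)/(6575 − 6072) = 271.62/503 = 0.54
a = 4121.88 − 0.54(6072) = 843
Equilibrium: Y = 843 + 0.54Y + 1666.76
0.46Y = 2509.76, so Y = 2509.76/0.46 = 5456

Y = 5456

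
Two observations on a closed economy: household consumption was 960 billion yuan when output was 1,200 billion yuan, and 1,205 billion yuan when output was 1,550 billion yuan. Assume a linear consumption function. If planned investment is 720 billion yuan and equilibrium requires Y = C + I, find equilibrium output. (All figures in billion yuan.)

Y = 2800

MPC = (1205 − 960)/(1550 − 1200) = 245/350 = 0.7
a = 960 − 0.7(1200) = 120
Equilibrium: Y = 120 + 0.7Y + 720
0.3Y = 840, so Y = 840/0.3 = 2800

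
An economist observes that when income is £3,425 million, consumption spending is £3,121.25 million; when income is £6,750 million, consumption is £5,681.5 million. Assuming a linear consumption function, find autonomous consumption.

MPC = ΔC/ΔY = (5681.5 − 3121.25)/(6750 − 3425) = 2560.25/3325 = 0.77
a = C − MPC·Y = 3121.25 − 0.77(3425) = 3121.25 − 2637.25 = 484

a = 484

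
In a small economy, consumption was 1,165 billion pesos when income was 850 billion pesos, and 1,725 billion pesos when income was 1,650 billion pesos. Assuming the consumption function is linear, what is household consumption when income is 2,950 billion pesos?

MPC = (1725 − 1165)/(1650 − 850) = 560/800 = 0.7
a = 1165 − 0.7(850) = 1165 − 595 = 570
C = 570 + 0.7(2950) = 570 + 2065 = 2635

C = 2635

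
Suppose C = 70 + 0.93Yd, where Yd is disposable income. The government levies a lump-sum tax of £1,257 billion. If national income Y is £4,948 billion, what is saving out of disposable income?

S = 188.37

Yd = Y − T = 4948 − 1257 = 3691
C = 70 + 0.93(3691) = 70 + 3432.63 = 3502.63
S = Yd − C = 3691 − 3502.63 = 188.37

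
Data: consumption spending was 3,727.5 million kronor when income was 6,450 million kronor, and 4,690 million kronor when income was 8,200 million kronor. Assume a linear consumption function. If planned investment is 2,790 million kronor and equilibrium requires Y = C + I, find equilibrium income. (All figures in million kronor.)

Y = 6600

MPC = (4690 − 3727.5)/(8200 − 6450) = 962.5/1750 = 0.55
a = 3727.5 − 0.55(6450) = 180
Equilibrium: Y = 180 + 0.55Y + 2790
0.45Y = 2970, so Y = 2970/0.45 = 6600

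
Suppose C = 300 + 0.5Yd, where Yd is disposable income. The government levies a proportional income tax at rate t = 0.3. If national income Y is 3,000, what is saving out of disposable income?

Yd = (1 − 0.3)(3000) = 0.7(3000) = 2100
C = 300 + 0.5(2100) = 300 + 1050 = 1350
S = Yd − C = 2100 − 1350 = 750

S = 750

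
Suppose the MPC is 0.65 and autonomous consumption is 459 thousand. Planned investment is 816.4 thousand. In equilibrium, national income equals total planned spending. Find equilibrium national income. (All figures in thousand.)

Y = 3644

Y = C + I = 459 + 0.65Y + 816.4
Y − 0.65Y = 1275.4
0.35Y = 1275.4, so Y = 1275.4/0.35 = 3644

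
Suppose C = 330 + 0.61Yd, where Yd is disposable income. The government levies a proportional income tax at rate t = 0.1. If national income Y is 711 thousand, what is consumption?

Yd = (1 − 0.1)(711) = 0.9(711) = 639.9
C = 330 + 0.61(639.9) = 330 + 390.339 = 720.339

C = 720.339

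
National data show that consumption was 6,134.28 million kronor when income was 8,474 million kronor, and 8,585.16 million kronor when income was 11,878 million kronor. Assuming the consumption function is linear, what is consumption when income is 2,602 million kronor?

C = 1906.44

MPC = (8585.16 − 6134.28)/(11878 − 8474) = 2450.88/3404 = 0.72
a = 6134.28 − 0.72(8474) = 6134.28 − 6101.28 = 33
C = 33 + 0.72(2602) = 33 + 1873.44 = 1906.44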